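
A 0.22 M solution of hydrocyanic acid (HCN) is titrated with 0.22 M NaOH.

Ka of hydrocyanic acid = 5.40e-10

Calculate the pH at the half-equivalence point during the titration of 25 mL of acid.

At half-equivalence [HA] = [A⁻], so Henderson-Hasselbalch gives pH = pKa = -log(5.40e-10) = 9.27.

pH = pKa = 9.27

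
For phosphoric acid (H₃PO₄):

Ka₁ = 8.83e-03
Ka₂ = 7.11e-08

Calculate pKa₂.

pKa₂ = -log(Ka₂) = -log(7.11e-08) = 7.15.

pK_{a2} = 7.15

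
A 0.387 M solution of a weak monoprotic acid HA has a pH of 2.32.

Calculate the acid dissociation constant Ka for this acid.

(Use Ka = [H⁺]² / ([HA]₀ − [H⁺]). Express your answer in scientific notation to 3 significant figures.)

[H⁺] = 10^(−pH) = 10^(−2.32) = 4.786e-03 M. For HA ⇌ H⁺ + A⁻, Ka = [H⁺][A⁻]/[HA] = [H⁺]² / ([HA]₀ − [H⁺]) = (4.786e-03)² / (0.387 − 4.786e-03) = 5.99e-05.

K_a = 5.99e-05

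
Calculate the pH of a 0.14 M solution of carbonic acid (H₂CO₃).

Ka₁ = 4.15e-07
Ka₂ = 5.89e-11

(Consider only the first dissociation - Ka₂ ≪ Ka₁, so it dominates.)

First dissociation dominates. From Ka₁ = [H⁺][HA⁻]/[H₂A], x² + Ka₁·x − Ka₁·C = 0 with C = 0.14 M and Ka₁ = 4.15e-07. Solving: [H⁺] = (−Ka₁ + √(Ka₁² + 4·Ka₁·C)) / 2 = 2.4083e-04 M. pH = -log(2.4083e-04) = 3.62.

pH = 3.62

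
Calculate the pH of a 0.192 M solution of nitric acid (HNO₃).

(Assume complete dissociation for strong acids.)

[H⁺] = 0.192 M for strong acid. pH = -log[H⁺] = -log(0.192)

pH = 0.72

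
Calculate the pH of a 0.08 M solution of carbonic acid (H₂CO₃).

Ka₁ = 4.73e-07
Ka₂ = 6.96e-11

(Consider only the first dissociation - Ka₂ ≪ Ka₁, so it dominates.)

First dissociation dominates. From Ka₁ = [H⁺][HA⁻]/[H₂A], x² + Ka₁·x − Ka₁·C = 0 with C = 0.08 M and Ka₁ = 4.73e-07. Solving: [H⁺] = (−Ka₁ + √(Ka₁² + 4·Ka₁·C)) / 2 = 1.9429e-04 M. pH = -log(1.9429e-04) = 3.71.

pH = 3.71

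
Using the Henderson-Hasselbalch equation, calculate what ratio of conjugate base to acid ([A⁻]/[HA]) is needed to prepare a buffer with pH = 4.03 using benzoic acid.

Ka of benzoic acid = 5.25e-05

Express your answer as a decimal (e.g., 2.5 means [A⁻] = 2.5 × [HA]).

pKa = -log(5.25e-05) = 4.2798. pH = pKa + log([A⁻]/[HA]), so log([A⁻]/[HA]) = pH − pKa = 4.03 − 4.2798 = -0.2498. [A⁻]/[HA] = 10^(-0.2498) = 0.563

[A⁻]/[HA] = 0.563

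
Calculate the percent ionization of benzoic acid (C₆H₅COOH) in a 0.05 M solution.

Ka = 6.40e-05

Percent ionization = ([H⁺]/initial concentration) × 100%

Using Ka equilibrium: x² + Ka×x - Ka×C = 0. Solving: [H⁺] = 1.7571e-03. Percent = (1.7571e-03/0.05) × 100

Percent ionization = 3.51%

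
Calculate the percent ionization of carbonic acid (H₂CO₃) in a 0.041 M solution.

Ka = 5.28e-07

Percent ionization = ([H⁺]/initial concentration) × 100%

Using Ka equilibrium: x² + Ka×x - Ka×C = 0. Solving: [H⁺] = 1.4687e-04. Percent = (1.4687e-04/0.041) × 100

Percent ionization = 0.358%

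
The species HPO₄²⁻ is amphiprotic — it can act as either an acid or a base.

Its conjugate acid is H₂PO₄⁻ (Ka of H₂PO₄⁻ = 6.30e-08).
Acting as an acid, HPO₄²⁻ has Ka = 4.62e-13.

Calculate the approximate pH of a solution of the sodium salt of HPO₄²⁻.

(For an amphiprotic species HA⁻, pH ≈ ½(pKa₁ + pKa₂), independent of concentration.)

pKa₁ = -log(6.30e-08) = 7.20; pKa₂ = -log(4.62e-13) = 12.34. For an amphiprotic species, pH ≈ ½(pKa₁ + pKa₂) = ½(7.20 + 12.34) = 9.77.

pH = 9.77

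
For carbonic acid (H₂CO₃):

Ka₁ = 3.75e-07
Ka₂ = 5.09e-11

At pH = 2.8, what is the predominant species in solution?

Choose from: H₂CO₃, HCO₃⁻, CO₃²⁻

pKa₁ = 6.43, pKa₂ = 10.29. For a polyprotic acid the predominant species crosses at each pKa: below pKa_n the protonated form dominates, above it the deprotonated form does. At pH = 2.8, the predominant species is H₂CO₃.

H₂CO₃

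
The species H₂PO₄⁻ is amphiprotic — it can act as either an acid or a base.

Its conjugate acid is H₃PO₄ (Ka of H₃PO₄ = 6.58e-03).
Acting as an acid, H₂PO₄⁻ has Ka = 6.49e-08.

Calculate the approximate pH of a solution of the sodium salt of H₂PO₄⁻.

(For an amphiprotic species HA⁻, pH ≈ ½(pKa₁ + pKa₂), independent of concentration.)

pKa₁ = -log(6.58e-03) = 2.18; pKa₂ = -log(6.49e-08) = 7.19. For an amphiprotic species, pH ≈ ½(pKa₁ + pKa₂) = ½(2.18 + 7.19) = 4.68.

pH = 4.68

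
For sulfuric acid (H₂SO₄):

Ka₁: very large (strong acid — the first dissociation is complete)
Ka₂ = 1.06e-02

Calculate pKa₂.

pKa₂ = -log(Ka₂) = -log(1.06e-02) = 1.97.

pK_{a2} = 1.97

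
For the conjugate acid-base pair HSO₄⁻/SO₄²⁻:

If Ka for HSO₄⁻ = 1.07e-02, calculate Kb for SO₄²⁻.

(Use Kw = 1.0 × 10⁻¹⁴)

For a conjugate pair Ka × Kb = Kw, so Kb = Kw/Ka = 1.0 × 10⁻¹⁴ / 1.07e-02 = 9.35e-13.

K_b = 9.35e-13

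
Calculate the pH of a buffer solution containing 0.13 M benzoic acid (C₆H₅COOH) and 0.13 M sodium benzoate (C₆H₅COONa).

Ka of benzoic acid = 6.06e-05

pKa = -log(6.06e-05) = 4.22. pH = pKa + log([A⁻]/[HA]) = 4.22 + log(0.13/0.13)

pH = 4.22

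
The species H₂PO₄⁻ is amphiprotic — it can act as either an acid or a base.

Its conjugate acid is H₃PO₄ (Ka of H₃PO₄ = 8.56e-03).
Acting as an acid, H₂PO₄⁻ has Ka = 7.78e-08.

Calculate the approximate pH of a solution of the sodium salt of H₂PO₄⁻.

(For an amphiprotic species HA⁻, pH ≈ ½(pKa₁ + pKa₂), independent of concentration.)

pKa₁ = -log(8.56e-03) = 2.07; pKa₂ = -log(7.78e-08) = 7.11. For an amphiprotic species, pH ≈ ½(pKa₁ + pKa₂) = ½(2.07 + 7.11) = 4.59.

pH = 4.59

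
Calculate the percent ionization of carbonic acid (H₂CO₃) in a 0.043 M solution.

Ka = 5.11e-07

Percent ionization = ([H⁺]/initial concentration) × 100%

Using Ka equilibrium: x² + Ka×x - Ka×C = 0. Solving: [H⁺] = 1.4798e-04. Percent = (1.4798e-04/0.043) × 100

Percent ionization = 0.344%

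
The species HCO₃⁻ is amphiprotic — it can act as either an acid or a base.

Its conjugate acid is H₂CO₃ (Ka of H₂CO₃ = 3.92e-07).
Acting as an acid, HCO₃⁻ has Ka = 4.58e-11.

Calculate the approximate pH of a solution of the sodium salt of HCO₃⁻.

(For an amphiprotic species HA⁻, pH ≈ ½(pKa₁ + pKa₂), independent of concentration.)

pKa₁ = -log(3.92e-07) = 6.41; pKa₂ = -log(4.58e-11) = 10.34. For an amphiprotic species, pH ≈ ½(pKa₁ + pKa₂) = ½(6.41 + 10.34) = 8.37.

pH = 8.37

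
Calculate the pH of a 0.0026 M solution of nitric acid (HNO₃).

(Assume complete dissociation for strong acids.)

[H⁺] = 0.0026 M for strong acid. pH = -log[H⁺] = -log(0.0026)

pH = 2.59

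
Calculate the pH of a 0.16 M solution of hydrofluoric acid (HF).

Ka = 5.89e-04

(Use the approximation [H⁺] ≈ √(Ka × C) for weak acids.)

[H⁺] = √(Ka × C) = √(5.89e-04 × 0.16) = 9.7077e-03. pH = -log(9.7077e-03)

pH = 2.01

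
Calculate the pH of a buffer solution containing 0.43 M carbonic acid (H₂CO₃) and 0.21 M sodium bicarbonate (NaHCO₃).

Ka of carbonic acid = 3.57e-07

pKa = -log(3.57e-07) = 6.45. pH = pKa + log([A⁻]/[HA]) = 6.45 + log(0.21/0.43)

pH = 6.14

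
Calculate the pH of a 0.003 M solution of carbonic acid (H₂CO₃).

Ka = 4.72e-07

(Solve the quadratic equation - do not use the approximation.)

x² + Ka×x - Ka×C = 0. Using quadratic formula: [H⁺] = 3.7395e-05

pH = 4.43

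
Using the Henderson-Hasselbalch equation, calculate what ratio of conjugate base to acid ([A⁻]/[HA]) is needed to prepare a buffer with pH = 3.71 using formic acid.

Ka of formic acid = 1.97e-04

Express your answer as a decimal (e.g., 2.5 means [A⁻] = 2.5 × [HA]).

pKa = -log(1.97e-04) = 3.7055. pH = pKa + log([A⁻]/[HA]), so log([A⁻]/[HA]) = pH − pKa = 3.71 − 3.7055 = 0.0045. [A⁻]/[HA] = 10^(0.0045) = 1.01

[A⁻]/[HA] = 1.01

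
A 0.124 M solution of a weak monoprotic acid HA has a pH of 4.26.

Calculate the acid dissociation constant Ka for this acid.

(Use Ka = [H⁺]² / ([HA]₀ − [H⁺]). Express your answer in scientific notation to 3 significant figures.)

[H⁺] = 10^(−pH) = 10^(−4.26) = 5.495e-05 M. For HA ⇌ H⁺ + A⁻, Ka = [H⁺][A⁻]/[HA] = [H⁺]² / ([HA]₀ − [H⁺]) = (5.495e-05)² / (0.124 − 5.495e-05) = 2.44e-08.

K_a = 2.44e-08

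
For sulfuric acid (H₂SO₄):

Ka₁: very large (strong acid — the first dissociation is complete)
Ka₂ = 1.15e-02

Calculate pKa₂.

pKa₂ = -log(Ka₂) = -log(1.15e-02) = 1.94.

pK_{a2} = 1.94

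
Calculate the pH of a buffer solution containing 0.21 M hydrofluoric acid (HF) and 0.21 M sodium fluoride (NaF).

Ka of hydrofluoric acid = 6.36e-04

pKa = -log(6.36e-04) = 3.20. pH = pKa + log([A⁻]/[HA]) = 3.20 + log(0.21/0.21)

pH = 3.20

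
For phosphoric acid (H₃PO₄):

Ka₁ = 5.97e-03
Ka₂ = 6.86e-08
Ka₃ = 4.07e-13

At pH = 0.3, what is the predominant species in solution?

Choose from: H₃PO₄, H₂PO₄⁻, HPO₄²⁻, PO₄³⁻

pKa₁ = 2.22, pKa₂ = 7.16, pKa₃ = 12.39. For a polyprotic acid the predominant species crosses at each pKa: below pKa_n the protonated form dominates, above it the deprotonated form does. At pH = 0.3, the predominant species is H₃PO₄.

H₃PO₄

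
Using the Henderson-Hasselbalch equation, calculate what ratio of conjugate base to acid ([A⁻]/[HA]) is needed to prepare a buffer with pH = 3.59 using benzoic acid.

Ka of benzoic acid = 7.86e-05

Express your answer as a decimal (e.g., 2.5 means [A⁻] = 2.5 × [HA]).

pKa = -log(7.86e-05) = 4.1046. pH = pKa + log([A⁻]/[HA]), so log([A⁻]/[HA]) = pH − pKa = 3.59 − 4.1046 = -0.5146. [A⁻]/[HA] = 10^(-0.5146) = 0.306

[A⁻]/[HA] = 0.306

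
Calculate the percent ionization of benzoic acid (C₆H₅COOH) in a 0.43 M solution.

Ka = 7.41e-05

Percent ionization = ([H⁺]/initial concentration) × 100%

Using Ka equilibrium: x² + Ka×x - Ka×C = 0. Solving: [H⁺] = 5.6078e-03. Percent = (5.6078e-03/0.43) × 100

Percent ionization = 1.3%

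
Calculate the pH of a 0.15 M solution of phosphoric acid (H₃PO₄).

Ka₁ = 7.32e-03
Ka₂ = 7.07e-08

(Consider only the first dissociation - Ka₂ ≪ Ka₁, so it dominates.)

First dissociation dominates. From Ka₁ = [H⁺][HA⁻]/[H₂A], x² + Ka₁·x − Ka₁·C = 0 with C = 0.15 M and Ka₁ = 7.32e-03. Solving: [H⁺] = (−Ka₁ + √(Ka₁² + 4·Ka₁·C)) / 2 = 2.9678e-02 M. pH = -log(2.9678e-02) = 1.53.

pH = 1.53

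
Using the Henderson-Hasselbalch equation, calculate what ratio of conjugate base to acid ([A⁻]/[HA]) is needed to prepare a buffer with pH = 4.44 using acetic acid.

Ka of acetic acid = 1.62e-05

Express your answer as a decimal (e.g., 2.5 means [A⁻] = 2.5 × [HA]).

pKa = -log(1.62e-05) = 4.7905. pH = pKa + log([A⁻]/[HA]), so log([A⁻]/[HA]) = pH − pKa = 4.44 − 4.7905 = -0.3505. [A⁻]/[HA] = 10^(-0.3505) = 0.446

[A⁻]/[HA] = 0.446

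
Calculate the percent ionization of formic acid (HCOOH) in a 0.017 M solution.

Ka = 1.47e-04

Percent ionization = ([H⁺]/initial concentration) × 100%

Using Ka equilibrium: x² + Ka×x - Ka×C = 0. Solving: [H⁺] = 1.5090e-03. Percent = (1.5090e-03/0.017) × 100

Percent ionization = 8.88%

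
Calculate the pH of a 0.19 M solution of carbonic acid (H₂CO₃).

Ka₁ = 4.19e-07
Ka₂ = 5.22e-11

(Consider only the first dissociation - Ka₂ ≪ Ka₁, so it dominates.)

First dissociation dominates. From Ka₁ = [H⁺][HA⁻]/[H₂A], x² + Ka₁·x − Ka₁·C = 0 with C = 0.19 M and Ka₁ = 4.19e-07. Solving: [H⁺] = (−Ka₁ + √(Ka₁² + 4·Ka₁·C)) / 2 = 2.8194e-04 M. pH = -log(2.8194e-04) = 3.55.

pH = 3.55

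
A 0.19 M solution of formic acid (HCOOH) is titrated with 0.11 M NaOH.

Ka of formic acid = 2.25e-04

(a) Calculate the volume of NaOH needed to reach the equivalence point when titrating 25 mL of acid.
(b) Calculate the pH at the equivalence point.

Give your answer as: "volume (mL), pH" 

moles acid = 0.19 × 25/1000 = 0.00475 mol; V_base = moles/0.11 × 1000 = 43.2 mL. At equivalence only the conjugate base is present: [A⁻] = 0.00475/0.068 = 6.9667e-02 M. Kb = Kw/Ka = 4.44e-11; [OH⁻] = √(Kb × [A⁻]) = 1.7596e-06; pOH = 5.75; pH = 14 - pOH = 8.25.

V = 43.2 mL, pH = 8.25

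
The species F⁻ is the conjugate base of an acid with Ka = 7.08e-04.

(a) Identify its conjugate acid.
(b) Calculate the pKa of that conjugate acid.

(a) The conjugate acid is formed by adding one H⁺ to F⁻, giving HF. (b) pKa = -log(Ka) = -log(7.08e-04) = 3.15.

Conjugate acid: HF; pK_a = 3.15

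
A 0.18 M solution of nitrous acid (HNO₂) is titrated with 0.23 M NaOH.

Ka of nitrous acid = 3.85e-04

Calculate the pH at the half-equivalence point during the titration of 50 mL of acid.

At half-equivalence [HA] = [A⁻], so Henderson-Hasselbalch gives pH = pKa = -log(3.85e-04) = 3.41.

pH = pKa = 3.41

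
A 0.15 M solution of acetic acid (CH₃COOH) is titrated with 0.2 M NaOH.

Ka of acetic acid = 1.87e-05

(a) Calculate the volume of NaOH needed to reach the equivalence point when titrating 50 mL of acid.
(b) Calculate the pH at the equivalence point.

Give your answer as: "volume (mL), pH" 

moles acid = 0.15 × 50/1000 = 0.0075 mol; V_base = moles/0.2 × 1000 = 37.5 mL. At equivalence only the conjugate base is present: [A⁻] = 0.0075/0.087 = 8.5714e-02 M. Kb = Kw/Ka = 5.35e-10; [OH⁻] = √(Kb × [A⁻]) = 6.7703e-06; pOH = 5.17; pH = 14 - pOH = 8.83.

V = 37.5 mL, pH = 8.83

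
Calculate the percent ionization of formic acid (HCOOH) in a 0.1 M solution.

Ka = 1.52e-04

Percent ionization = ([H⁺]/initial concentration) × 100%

Using Ka equilibrium: x² + Ka×x - Ka×C = 0. Solving: [H⁺] = 3.8235e-03. Percent = (3.8235e-03/0.1) × 100

Percent ionization = 3.82%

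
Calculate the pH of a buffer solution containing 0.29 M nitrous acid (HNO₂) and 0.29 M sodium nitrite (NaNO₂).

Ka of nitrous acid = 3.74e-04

pKa = -log(3.74e-04) = 3.43. pH = pKa + log([A⁻]/[HA]) = 3.43 + log(0.29/0.29)

pH = 3.43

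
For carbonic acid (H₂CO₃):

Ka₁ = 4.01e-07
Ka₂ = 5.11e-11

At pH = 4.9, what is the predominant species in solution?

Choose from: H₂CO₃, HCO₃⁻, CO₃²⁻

pKa₁ = 6.40, pKa₂ = 10.29. For a polyprotic acid the predominant species crosses at each pKa: below pKa_n the protonated form dominates, above it the deprotonated form does. At pH = 4.9, the predominant species is H₂CO₃.

H₂CO₃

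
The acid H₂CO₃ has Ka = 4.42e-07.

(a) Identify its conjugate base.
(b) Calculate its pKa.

(a) The conjugate base is formed by removing one H⁺ from H₂CO₃, giving HCO₃⁻. (b) pKa = -log(Ka) = -log(4.42e-07) = 6.35.

Conjugate base: HCO₃⁻; pK_a = 6.35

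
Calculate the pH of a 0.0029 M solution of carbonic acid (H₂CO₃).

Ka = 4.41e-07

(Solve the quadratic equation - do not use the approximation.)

x² + Ka×x - Ka×C = 0. Using quadratic formula: [H⁺] = 3.5542e-05

pH = 4.45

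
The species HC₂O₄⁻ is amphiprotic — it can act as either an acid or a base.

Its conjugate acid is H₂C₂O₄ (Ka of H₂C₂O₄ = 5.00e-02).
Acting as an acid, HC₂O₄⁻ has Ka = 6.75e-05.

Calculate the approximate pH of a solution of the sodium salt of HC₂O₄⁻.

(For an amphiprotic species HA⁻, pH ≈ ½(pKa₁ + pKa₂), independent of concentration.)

pKa₁ = -log(5.00e-02) = 1.30; pKa₂ = -log(6.75e-05) = 4.17. For an amphiprotic species, pH ≈ ½(pKa₁ + pKa₂) = ½(1.30 + 4.17) = 2.74.

pH = 2.74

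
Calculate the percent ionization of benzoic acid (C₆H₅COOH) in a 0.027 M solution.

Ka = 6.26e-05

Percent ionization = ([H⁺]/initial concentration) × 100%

Using Ka equilibrium: x² + Ka×x - Ka×C = 0. Solving: [H⁺] = 1.2692e-03. Percent = (1.2692e-03/0.027) × 100

Percent ionization = 4.7%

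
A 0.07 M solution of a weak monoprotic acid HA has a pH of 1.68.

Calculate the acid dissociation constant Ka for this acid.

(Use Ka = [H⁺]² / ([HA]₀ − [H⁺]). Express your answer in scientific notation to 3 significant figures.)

[H⁺] = 10^(−pH) = 10^(−1.68) = 2.089e-02 M. For HA ⇌ H⁺ + A⁻, Ka = [H⁺][A⁻]/[HA] = [H⁺]² / ([HA]₀ − [H⁺]) = (2.089e-02)² / (0.07 − 2.089e-02) = 8.89e-03.

K_a = 8.89e-03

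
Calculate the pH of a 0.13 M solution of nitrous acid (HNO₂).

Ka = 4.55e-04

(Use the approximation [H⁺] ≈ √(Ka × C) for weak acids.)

[H⁺] = √(Ka × C) = √(4.55e-04 × 0.13) = 7.6909e-03. pH = -log(7.6909e-03)

pH = 2.11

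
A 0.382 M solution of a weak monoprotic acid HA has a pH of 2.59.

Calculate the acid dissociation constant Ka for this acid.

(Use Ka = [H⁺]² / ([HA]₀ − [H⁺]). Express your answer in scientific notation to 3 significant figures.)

[H⁺] = 10^(−pH) = 10^(−2.59) = 2.570e-03 M. For HA ⇌ H⁺ + A⁻, Ka = [H⁺][A⁻]/[HA] = [H⁺]² / ([HA]₀ − [H⁺]) = (2.570e-03)² / (0.382 − 2.570e-03) = 1.74e-05.

K_a = 1.74e-05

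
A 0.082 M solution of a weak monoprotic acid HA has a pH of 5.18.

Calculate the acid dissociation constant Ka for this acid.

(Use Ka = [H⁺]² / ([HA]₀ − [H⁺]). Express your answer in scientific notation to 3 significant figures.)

[H⁺] = 10^(−pH) = 10^(−5.18) = 6.607e-06 M. For HA ⇌ H⁺ + A⁻, Ka = [H⁺][A⁻]/[HA] = [H⁺]² / ([HA]₀ − [H⁺]) = (6.607e-06)² / (0.082 − 6.607e-06) = 5.32e-10.

K_a = 5.32e-10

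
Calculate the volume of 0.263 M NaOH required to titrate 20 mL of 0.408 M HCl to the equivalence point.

At equivalence: moles acid = moles base. moles HCl = 0.408 × 20/1000 = 0.00816 mol. V_base = moles / 0.263 × 1000 = 31.0 mL.

V_{base} = 31.0 mL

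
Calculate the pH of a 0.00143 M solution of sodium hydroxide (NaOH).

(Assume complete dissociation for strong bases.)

[OH⁻] = 0.00143 M for strong base. pOH = -log[OH⁻] = 2.84, pH = 14 - pOH

pH = 11.16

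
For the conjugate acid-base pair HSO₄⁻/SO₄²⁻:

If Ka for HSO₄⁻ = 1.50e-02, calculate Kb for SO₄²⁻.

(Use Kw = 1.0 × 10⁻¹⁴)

For a conjugate pair Ka × Kb = Kw, so Kb = Kw/Ka = 1.0 × 10⁻¹⁴ / 1.50e-02 = 6.67e-13.

K_b = 6.67e-13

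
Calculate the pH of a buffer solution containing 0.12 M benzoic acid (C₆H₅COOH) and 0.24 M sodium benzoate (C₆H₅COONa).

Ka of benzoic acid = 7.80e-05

pKa = -log(7.80e-05) = 4.11. pH = pKa + log([A⁻]/[HA]) = 4.11 + log(0.24/0.12)

pH = 4.41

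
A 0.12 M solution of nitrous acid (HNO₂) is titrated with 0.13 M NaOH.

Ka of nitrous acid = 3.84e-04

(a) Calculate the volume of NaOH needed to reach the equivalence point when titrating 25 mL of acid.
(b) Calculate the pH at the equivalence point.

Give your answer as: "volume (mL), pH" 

moles acid = 0.12 × 25/1000 = 0.003 mol; V_base = moles/0.13 × 1000 = 23.1 mL. At equivalence only the conjugate base is present: [A⁻] = 0.003/0.048 = 6.2400e-02 M. Kb = Kw/Ka = 2.60e-11; [OH⁻] = √(Kb × [A⁻]) = 1.2748e-06; pOH = 5.89; pH = 14 - pOH = 8.11.

V = 23.1 mL, pH = 8.11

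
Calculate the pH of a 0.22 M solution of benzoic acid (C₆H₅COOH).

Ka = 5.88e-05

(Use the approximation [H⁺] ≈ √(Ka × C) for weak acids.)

[H⁺] = √(Ka × C) = √(5.88e-05 × 0.22) = 3.5967e-03. pH = -log(3.5967e-03)

pH = 2.44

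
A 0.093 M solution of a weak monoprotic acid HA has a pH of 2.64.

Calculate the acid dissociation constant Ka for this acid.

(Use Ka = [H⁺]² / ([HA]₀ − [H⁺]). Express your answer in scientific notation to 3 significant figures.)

[H⁺] = 10^(−pH) = 10^(−2.64) = 2.291e-03 M. For HA ⇌ H⁺ + A⁻, Ka = [H⁺][A⁻]/[HA] = [H⁺]² / ([HA]₀ − [H⁺]) = (2.291e-03)² / (0.093 − 2.291e-03) = 5.79e-05.

K_a = 5.79e-05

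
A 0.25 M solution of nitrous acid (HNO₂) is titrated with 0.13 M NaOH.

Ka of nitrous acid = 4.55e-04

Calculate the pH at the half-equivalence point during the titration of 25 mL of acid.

At half-equivalence [HA] = [A⁻], so Henderson-Hasselbalch gives pH = pKa = -log(4.55e-04) = 3.34.

pH = pKa = 3.34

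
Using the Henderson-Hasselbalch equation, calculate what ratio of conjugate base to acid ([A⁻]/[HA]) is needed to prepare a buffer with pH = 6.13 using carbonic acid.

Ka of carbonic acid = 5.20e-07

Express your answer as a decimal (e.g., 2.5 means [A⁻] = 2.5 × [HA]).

pKa = -log(5.20e-07) = 6.2840. pH = pKa + log([A⁻]/[HA]), so log([A⁻]/[HA]) = pH − pKa = 6.13 − 6.2840 = -0.1540. [A⁻]/[HA] = 10^(-0.1540) = 0.701

[A⁻]/[HA] = 0.701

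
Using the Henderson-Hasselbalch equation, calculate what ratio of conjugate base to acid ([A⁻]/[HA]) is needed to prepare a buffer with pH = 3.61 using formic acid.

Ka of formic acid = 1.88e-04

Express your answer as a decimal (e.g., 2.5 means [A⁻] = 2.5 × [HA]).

pKa = -log(1.88e-04) = 3.7258. pH = pKa + log([A⁻]/[HA]), so log([A⁻]/[HA]) = pH − pKa = 3.61 − 3.7258 = -0.1158. [A⁻]/[HA] = 10^(-0.1158) = 0.766

[A⁻]/[HA] = 0.766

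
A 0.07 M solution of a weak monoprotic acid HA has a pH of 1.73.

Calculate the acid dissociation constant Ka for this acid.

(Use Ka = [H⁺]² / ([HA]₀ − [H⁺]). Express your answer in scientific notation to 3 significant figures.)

[H⁺] = 10^(−pH) = 10^(−1.73) = 1.862e-02 M. For HA ⇌ H⁺ + A⁻, Ka = [H⁺][A⁻]/[HA] = [H⁺]² / ([HA]₀ − [H⁺]) = (1.862e-02)² / (0.07 − 1.862e-02) = 6.75e-03.

K_a = 6.75e-03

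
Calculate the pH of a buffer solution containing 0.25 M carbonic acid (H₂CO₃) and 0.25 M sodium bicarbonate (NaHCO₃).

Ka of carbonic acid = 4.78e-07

pKa = -log(4.78e-07) = 6.32. pH = pKa + log([A⁻]/[HA]) = 6.32 + log(0.25/0.25)

pH = 6.32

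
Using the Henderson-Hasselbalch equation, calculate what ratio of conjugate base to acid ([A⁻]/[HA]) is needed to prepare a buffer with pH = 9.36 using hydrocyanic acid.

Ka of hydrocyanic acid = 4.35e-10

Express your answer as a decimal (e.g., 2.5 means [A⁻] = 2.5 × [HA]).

pKa = -log(4.35e-10) = 9.3615. pH = pKa + log([A⁻]/[HA]), so log([A⁻]/[HA]) = pH − pKa = 9.36 − 9.3615 = -0.0015. [A⁻]/[HA] = 10^(-0.0015) = 0.997

[A⁻]/[HA] = 0.997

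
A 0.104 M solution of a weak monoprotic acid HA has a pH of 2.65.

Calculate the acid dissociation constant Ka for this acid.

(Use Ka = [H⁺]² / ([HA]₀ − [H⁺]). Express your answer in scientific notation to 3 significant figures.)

[H⁺] = 10^(−pH) = 10^(−2.65) = 2.239e-03 M. For HA ⇌ H⁺ + A⁻, Ka = [H⁺][A⁻]/[HA] = [H⁺]² / ([HA]₀ − [H⁺]) = (2.239e-03)² / (0.104 − 2.239e-03) = 4.93e-05.

K_a = 4.93e-05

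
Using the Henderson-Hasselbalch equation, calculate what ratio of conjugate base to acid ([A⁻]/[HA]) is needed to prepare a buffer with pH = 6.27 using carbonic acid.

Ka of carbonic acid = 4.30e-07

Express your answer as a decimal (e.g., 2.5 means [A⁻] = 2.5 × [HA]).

pKa = -log(4.30e-07) = 6.3665. pH = pKa + log([A⁻]/[HA]), so log([A⁻]/[HA]) = pH − pKa = 6.27 − 6.3665 = -0.0965. [A⁻]/[HA] = 10^(-0.0965) = 0.801

[A⁻]/[HA] = 0.801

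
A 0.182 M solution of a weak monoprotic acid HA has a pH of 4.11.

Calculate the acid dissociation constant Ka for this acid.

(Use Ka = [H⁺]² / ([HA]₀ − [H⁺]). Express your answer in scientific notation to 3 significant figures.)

[H⁺] = 10^(−pH) = 10^(−4.11) = 7.762e-05 M. For HA ⇌ H⁺ + A⁻, Ka = [H⁺][A⁻]/[HA] = [H⁺]² / ([HA]₀ − [H⁺]) = (7.762e-05)² / (0.182 − 7.762e-05) = 3.31e-08.

K_a = 3.31e-08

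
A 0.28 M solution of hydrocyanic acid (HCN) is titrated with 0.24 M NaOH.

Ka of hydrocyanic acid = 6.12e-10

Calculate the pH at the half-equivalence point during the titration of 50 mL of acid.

At half-equivalence [HA] = [A⁻], so Henderson-Hasselbalch gives pH = pKa = -log(6.12e-10) = 9.21.

pH = pKa = 9.21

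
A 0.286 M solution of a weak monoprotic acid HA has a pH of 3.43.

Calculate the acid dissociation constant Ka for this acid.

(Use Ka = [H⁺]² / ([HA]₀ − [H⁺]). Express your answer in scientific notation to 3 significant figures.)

[H⁺] = 10^(−pH) = 10^(−3.43) = 3.715e-04 M. For HA ⇌ H⁺ + A⁻, Ka = [H⁺][A⁻]/[HA] = [H⁺]² / ([HA]₀ − [H⁺]) = (3.715e-04)² / (0.286 − 3.715e-04) = 4.83e-07.

K_a = 4.83e-07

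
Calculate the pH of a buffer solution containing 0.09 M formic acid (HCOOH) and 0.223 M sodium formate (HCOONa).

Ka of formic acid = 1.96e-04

pKa = -log(1.96e-04) = 3.71. pH = pKa + log([A⁻]/[HA]) = 3.71 + log(0.223/0.09)

pH = 4.10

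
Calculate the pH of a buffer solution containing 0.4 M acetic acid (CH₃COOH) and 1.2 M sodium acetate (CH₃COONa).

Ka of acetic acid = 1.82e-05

pKa = -log(1.82e-05) = 4.74. pH = pKa + log([A⁻]/[HA]) = 4.74 + log(1.2/0.4)

pH = 5.22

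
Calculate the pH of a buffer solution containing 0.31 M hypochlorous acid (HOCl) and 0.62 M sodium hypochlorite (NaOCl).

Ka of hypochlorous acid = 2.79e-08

pKa = -log(2.79e-08) = 7.55. pH = pKa + log([A⁻]/[HA]) = 7.55 + log(0.62/0.31)

pH = 7.86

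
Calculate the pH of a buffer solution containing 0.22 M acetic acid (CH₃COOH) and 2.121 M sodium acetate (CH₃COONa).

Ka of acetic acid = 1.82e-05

pKa = -log(1.82e-05) = 4.74. pH = pKa + log([A⁻]/[HA]) = 4.74 + log(2.121/0.22)

pH = 5.72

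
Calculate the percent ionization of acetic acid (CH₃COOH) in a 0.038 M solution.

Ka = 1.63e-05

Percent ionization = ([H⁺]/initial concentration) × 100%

Using Ka equilibrium: x² + Ka×x - Ka×C = 0. Solving: [H⁺] = 7.7891e-04. Percent = (7.7891e-04/0.038) × 100

Percent ionization = 2.05%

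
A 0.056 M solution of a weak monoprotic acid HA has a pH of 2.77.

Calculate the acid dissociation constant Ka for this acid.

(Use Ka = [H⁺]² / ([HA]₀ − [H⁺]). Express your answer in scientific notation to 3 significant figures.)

[H⁺] = 10^(−pH) = 10^(−2.77) = 1.698e-03 M. For HA ⇌ H⁺ + A⁻, Ka = [H⁺][A⁻]/[HA] = [H⁺]² / ([HA]₀ − [H⁺]) = (1.698e-03)² / (0.056 − 1.698e-03) = 5.31e-05.

K_a = 5.31e-05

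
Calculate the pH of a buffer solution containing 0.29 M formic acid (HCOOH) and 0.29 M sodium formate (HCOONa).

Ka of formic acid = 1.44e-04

pKa = -log(1.44e-04) = 3.84. pH = pKa + log([A⁻]/[HA]) = 3.84 + log(0.29/0.29)

pH = 3.84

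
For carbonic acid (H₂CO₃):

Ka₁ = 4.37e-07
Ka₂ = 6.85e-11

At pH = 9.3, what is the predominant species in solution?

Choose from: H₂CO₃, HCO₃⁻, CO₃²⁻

pKa₁ = 6.36, pKa₂ = 10.16. For a polyprotic acid the predominant species crosses at each pKa: below pKa_n the protonated form dominates, above it the deprotonated form does. At pH = 9.3, the predominant species is HCO₃⁻.

HCO₃⁻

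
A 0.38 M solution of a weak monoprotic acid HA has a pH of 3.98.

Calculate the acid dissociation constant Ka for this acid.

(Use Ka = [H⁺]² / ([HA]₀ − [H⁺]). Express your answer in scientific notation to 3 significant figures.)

[H⁺] = 10^(−pH) = 10^(−3.98) = 1.047e-04 M. For HA ⇌ H⁺ + A⁻, Ka = [H⁺][A⁻]/[HA] = [H⁺]² / ([HA]₀ − [H⁺]) = (1.047e-04)² / (0.38 − 1.047e-04) = 2.89e-08.

K_a = 2.89e-08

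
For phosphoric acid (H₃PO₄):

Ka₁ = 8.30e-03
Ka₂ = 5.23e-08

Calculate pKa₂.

pKa₂ = -log(Ka₂) = -log(5.23e-08) = 7.28.

pK_{a2} = 7.28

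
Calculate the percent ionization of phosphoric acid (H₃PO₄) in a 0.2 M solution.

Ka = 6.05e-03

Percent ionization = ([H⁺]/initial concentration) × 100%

Using Ka equilibrium: x² + Ka×x - Ka×C = 0. Solving: [H⁺] = 3.1891e-02. Percent = (3.1891e-02/0.2) × 100

Percent ionization = 15.9%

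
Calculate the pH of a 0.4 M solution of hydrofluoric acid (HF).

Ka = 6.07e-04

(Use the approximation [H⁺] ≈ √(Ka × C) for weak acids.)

[H⁺] = √(Ka × C) = √(6.07e-04 × 0.4) = 1.5582e-02. pH = -log(1.5582e-02)

pH = 1.81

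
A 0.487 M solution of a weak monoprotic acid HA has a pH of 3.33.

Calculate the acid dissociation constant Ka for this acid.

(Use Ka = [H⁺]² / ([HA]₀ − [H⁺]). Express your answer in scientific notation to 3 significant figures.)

[H⁺] = 10^(−pH) = 10^(−3.33) = 4.677e-04 M. For HA ⇌ H⁺ + A⁻, Ka = [H⁺][A⁻]/[HA] = [H⁺]² / ([HA]₀ − [H⁺]) = (4.677e-04)² / (0.487 − 4.677e-04) = 4.50e-07.

K_a = 4.50e-07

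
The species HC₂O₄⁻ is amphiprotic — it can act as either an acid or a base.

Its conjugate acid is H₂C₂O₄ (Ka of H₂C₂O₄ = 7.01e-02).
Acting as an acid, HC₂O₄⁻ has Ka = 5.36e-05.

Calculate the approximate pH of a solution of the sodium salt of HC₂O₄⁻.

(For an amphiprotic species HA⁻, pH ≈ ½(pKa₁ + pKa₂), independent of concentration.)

pKa₁ = -log(7.01e-02) = 1.15; pKa₂ = -log(5.36e-05) = 4.27. For an amphiprotic species, pH ≈ ½(pKa₁ + pKa₂) = ½(1.15 + 4.27) = 2.71.

pH = 2.71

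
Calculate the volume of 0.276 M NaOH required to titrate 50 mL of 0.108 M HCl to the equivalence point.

At equivalence: moles acid = moles base. moles HCl = 0.108 × 50/1000 = 0.0054 mol. V_base = moles / 0.276 × 1000 = 19.6 mL.

V_{base} = 19.6 mL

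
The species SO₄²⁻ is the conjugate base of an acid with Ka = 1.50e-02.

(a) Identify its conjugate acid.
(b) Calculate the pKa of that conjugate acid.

(a) The conjugate acid is formed by adding one H⁺ to SO₄²⁻, giving HSO₄⁻. (b) pKa = -log(Ka) = -log(1.50e-02) = 1.82.

Conjugate acid: HSO₄⁻; pK_a = 1.82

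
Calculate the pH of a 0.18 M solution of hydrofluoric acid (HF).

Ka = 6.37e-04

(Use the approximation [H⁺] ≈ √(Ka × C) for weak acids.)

[H⁺] = √(Ka × C) = √(6.37e-04 × 0.18) = 1.0708e-02. pH = -log(1.0708e-02)

pH = 1.97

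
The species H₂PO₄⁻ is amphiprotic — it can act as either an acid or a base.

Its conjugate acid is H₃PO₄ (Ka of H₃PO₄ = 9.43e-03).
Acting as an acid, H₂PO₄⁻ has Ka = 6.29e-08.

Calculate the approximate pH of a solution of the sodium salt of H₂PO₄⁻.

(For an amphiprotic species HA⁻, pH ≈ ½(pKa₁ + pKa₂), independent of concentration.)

pKa₁ = -log(9.43e-03) = 2.03; pKa₂ = -log(6.29e-08) = 7.20. For an amphiprotic species, pH ≈ ½(pKa₁ + pKa₂) = ½(2.03 + 7.20) = 4.61.

pH = 4.61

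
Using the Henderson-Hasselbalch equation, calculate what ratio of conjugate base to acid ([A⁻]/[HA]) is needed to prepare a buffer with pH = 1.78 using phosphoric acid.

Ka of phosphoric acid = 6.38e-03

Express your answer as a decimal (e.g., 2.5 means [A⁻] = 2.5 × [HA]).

pKa = -log(6.38e-03) = 2.1952. pH = pKa + log([A⁻]/[HA]), so log([A⁻]/[HA]) = pH − pKa = 1.78 − 2.1952 = -0.4152. [A⁻]/[HA] = 10^(-0.4152) = 0.384

[A⁻]/[HA] = 0.384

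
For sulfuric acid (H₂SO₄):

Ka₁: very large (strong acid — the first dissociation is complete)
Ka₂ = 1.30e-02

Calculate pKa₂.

pKa₂ = -log(Ka₂) = -log(1.30e-02) = 1.89.

pK_{a2} = 1.89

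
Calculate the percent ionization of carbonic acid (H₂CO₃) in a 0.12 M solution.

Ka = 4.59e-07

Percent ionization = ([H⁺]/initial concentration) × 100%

Using Ka equilibrium: x² + Ka×x - Ka×C = 0. Solving: [H⁺] = 2.3446e-04. Percent = (2.3446e-04/0.12) × 100

Percent ionization = 0.195%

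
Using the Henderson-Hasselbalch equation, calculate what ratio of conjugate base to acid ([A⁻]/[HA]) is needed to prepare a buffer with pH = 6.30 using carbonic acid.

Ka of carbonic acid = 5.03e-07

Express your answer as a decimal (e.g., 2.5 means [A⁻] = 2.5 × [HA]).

pKa = -log(5.03e-07) = 6.2984. pH = pKa + log([A⁻]/[HA]), so log([A⁻]/[HA]) = pH − pKa = 6.30 − 6.2984 = 0.0016. [A⁻]/[HA] = 10^(0.0016) = 1.00

[A⁻]/[HA] = 1.00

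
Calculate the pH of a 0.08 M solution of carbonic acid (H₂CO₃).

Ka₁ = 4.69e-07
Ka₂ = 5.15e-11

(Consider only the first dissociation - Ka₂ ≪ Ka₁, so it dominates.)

First dissociation dominates. From Ka₁ = [H⁺][HA⁻]/[H₂A], x² + Ka₁·x − Ka₁·C = 0 with C = 0.08 M and Ka₁ = 4.69e-07. Solving: [H⁺] = (−Ka₁ + √(Ka₁² + 4·Ka₁·C)) / 2 = 1.9347e-04 M. pH = -log(1.9347e-04) = 3.71.

pH = 3.71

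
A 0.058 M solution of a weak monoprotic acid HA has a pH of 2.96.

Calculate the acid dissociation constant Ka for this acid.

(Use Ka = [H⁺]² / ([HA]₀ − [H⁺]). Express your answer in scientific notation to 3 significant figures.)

[H⁺] = 10^(−pH) = 10^(−2.96) = 1.096e-03 M. For HA ⇌ H⁺ + A⁻, Ka = [H⁺][A⁻]/[HA] = [H⁺]² / ([HA]₀ − [H⁺]) = (1.096e-03)² / (0.058 − 1.096e-03) = 2.11e-05.

K_a = 2.11e-05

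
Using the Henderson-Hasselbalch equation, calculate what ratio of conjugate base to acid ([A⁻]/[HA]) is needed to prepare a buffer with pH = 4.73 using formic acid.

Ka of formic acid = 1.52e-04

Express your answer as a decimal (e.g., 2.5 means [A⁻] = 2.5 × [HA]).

pKa = -log(1.52e-04) = 3.8182. pH = pKa + log([A⁻]/[HA]), so log([A⁻]/[HA]) = pH − pKa = 4.73 − 3.8182 = 0.9118. [A⁻]/[HA] = 10^(0.9118) = 8.16

[A⁻]/[HA] = 8.16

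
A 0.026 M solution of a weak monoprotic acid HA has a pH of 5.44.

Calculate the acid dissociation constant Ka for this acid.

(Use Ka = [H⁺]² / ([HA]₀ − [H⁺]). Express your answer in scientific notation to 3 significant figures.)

[H⁺] = 10^(−pH) = 10^(−5.44) = 3.631e-06 M. For HA ⇌ H⁺ + A⁻, Ka = [H⁺][A⁻]/[HA] = [H⁺]² / ([HA]₀ − [H⁺]) = (3.631e-06)² / (0.026 − 3.631e-06) = 5.07e-10.

K_a = 5.07e-10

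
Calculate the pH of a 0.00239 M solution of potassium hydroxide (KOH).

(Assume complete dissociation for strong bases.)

[OH⁻] = 0.00239 M for strong base. pOH = -log[OH⁻] = 2.62, pH = 14 - pOH

pH = 11.38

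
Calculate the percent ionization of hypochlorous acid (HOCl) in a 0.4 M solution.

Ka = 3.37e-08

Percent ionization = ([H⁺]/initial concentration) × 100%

Using Ka equilibrium: x² + Ka×x - Ka×C = 0. Solving: [H⁺] = 1.1609e-04. Percent = (1.1609e-04/0.4) × 100

Percent ionization = 0.029%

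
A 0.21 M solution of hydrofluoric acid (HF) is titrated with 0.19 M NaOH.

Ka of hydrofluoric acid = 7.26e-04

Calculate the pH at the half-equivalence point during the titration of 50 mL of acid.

At half-equivalence [HA] = [A⁻], so Henderson-Hasselbalch gives pH = pKa = -log(7.26e-04) = 3.14.

pH = pKa = 3.14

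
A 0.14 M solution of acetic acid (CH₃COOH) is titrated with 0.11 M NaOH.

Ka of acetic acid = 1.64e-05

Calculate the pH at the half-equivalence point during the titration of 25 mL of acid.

At half-equivalence [HA] = [A⁻], so Henderson-Hasselbalch gives pH = pKa = -log(1.64e-05) = 4.79.

pH = pKa = 4.79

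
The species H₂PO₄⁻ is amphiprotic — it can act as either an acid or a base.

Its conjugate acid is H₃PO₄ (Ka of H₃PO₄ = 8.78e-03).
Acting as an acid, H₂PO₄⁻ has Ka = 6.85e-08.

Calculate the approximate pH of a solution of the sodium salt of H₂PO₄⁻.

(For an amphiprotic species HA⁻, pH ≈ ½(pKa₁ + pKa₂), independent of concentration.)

pKa₁ = -log(8.78e-03) = 2.06; pKa₂ = -log(6.85e-08) = 7.16. For an amphiprotic species, pH ≈ ½(pKa₁ + pKa₂) = ½(2.06 + 7.16) = 4.61.

pH = 4.61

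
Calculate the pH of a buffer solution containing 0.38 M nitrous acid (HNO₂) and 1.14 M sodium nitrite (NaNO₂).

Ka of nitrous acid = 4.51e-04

pKa = -log(4.51e-04) = 3.35. pH = pKa + log([A⁻]/[HA]) = 3.35 + log(1.14/0.38)

pH = 3.82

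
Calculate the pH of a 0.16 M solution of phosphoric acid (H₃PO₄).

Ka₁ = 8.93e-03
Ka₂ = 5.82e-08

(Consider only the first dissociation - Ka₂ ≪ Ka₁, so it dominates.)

First dissociation dominates. From Ka₁ = [H⁺][HA⁻]/[H₂A], x² + Ka₁·x − Ka₁·C = 0 with C = 0.16 M and Ka₁ = 8.93e-03. Solving: [H⁺] = (−Ka₁ + √(Ka₁² + 4·Ka₁·C)) / 2 = 3.3597e-02 M. pH = -log(3.3597e-02) = 1.47.

pH = 1.47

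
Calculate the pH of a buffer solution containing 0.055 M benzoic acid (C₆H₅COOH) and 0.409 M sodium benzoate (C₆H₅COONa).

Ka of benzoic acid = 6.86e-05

pKa = -log(6.86e-05) = 4.16. pH = pKa + log([A⁻]/[HA]) = 4.16 + log(0.409/0.055)

pH = 5.04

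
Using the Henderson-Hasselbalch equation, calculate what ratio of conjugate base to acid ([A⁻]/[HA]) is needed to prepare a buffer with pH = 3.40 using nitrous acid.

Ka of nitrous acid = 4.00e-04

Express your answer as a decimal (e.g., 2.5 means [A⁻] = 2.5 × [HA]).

pKa = -log(4.00e-04) = 3.3979. pH = pKa + log([A⁻]/[HA]), so log([A⁻]/[HA]) = pH − pKa = 3.40 − 3.3979 = 0.0021. [A⁻]/[HA] = 10^(0.0021) = 1.00

[A⁻]/[HA] = 1.00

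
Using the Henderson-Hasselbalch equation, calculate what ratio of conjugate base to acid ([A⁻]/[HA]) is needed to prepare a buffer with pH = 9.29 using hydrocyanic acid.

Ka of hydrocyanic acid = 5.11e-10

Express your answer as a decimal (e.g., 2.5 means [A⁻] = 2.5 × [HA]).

pKa = -log(5.11e-10) = 9.2916. pH = pKa + log([A⁻]/[HA]), so log([A⁻]/[HA]) = pH − pKa = 9.29 − 9.2916 = -0.0016. [A⁻]/[HA] = 10^(-0.0016) = 0.996

[A⁻]/[HA] = 0.996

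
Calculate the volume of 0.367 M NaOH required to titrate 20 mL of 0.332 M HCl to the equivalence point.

At equivalence: moles acid = moles base. moles HCl = 0.332 × 20/1000 = 0.00664 mol. V_base = moles / 0.367 × 1000 = 18.1 mL.

V_{base} = 18.1 mL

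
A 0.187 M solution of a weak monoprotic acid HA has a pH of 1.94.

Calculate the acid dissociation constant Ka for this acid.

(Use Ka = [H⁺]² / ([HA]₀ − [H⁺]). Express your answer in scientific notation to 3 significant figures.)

[H⁺] = 10^(−pH) = 10^(−1.94) = 1.148e-02 M. For HA ⇌ H⁺ + A⁻, Ka = [H⁺][A⁻]/[HA] = [H⁺]² / ([HA]₀ − [H⁺]) = (1.148e-02)² / (0.187 − 1.148e-02) = 7.51e-04.

K_a = 7.51e-04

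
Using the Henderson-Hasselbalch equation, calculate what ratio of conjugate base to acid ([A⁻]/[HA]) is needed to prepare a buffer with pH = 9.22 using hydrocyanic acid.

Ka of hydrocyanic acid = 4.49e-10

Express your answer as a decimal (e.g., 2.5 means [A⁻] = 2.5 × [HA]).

pKa = -log(4.49e-10) = 9.3478. pH = pKa + log([A⁻]/[HA]), so log([A⁻]/[HA]) = pH − pKa = 9.22 − 9.3478 = -0.1278. [A⁻]/[HA] = 10^(-0.1278) = 0.745

[A⁻]/[HA] = 0.745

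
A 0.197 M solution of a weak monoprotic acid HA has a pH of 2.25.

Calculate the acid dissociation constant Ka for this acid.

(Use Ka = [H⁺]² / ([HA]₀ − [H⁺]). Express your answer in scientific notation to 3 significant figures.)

[H⁺] = 10^(−pH) = 10^(−2.25) = 5.623e-03 M. For HA ⇌ H⁺ + A⁻, Ka = [H⁺][A⁻]/[HA] = [H⁺]² / ([HA]₀ − [H⁺]) = (5.623e-03)² / (0.197 − 5.623e-03) = 1.65e-04.

K_a = 1.65e-04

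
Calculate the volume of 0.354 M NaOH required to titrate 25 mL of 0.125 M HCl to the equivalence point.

At equivalence: moles acid = moles base. moles HCl = 0.125 × 25/1000 = 0.003125 mol. V_base = moles / 0.354 × 1000 = 8.8 mL.

V_{base} = 8.8 mL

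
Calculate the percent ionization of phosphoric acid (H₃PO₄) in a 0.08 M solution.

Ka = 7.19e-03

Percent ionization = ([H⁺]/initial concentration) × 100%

Using Ka equilibrium: x² + Ka×x - Ka×C = 0. Solving: [H⁺] = 2.0656e-02. Percent = (2.0656e-02/0.08) × 100

Percent ionization = 25.8%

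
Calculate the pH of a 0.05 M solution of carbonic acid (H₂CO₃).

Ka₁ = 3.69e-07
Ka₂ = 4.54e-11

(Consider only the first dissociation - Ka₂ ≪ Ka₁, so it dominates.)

First dissociation dominates. From Ka₁ = [H⁺][HA⁻]/[H₂A], x² + Ka₁·x − Ka₁·C = 0 with C = 0.05 M and Ka₁ = 3.69e-07. Solving: [H⁺] = (−Ka₁ + √(Ka₁² + 4·Ka₁·C)) / 2 = 1.3565e-04 M. pH = -log(1.3565e-04) = 3.87.

pH = 3.87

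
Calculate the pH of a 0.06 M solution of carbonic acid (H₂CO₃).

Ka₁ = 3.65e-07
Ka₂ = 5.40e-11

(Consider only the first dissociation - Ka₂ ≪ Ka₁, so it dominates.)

First dissociation dominates. From Ka₁ = [H⁺][HA⁻]/[H₂A], x² + Ka₁·x − Ka₁·C = 0 with C = 0.06 M and Ka₁ = 3.65e-07. Solving: [H⁺] = (−Ka₁ + √(Ka₁² + 4·Ka₁·C)) / 2 = 1.4780e-04 M. pH = -log(1.4780e-04) = 3.83.

pH = 3.83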